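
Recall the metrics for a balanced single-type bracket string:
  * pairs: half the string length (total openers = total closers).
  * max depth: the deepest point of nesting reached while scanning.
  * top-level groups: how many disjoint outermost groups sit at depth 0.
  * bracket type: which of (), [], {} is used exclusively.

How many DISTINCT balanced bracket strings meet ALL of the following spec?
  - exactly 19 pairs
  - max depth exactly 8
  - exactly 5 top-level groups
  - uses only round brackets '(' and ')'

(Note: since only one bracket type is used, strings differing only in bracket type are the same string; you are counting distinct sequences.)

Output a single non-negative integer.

Spec: pairs=19 depth=8 groups=5
Count(depth <= 8) = 121365000
Count(depth <= 7) = 115287770
Count(depth == 8) = 121365000 - 115287770 = 6077230

Answer: 6077230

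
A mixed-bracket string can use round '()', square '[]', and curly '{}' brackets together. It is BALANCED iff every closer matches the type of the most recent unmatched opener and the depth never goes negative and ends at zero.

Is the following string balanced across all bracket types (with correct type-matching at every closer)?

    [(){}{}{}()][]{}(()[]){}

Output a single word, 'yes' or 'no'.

pos 0: push '['; stack = [
pos 1: push '('; stack = [(
pos 2: ')' matches '('; pop; stack = [
pos 3: push '{'; stack = [{
pos 4: '}' matches '{'; pop; stack = [
pos 5: push '{'; stack = [{
pos 6: '}' matches '{'; pop; stack = [
pos 7: push '{'; stack = [{
pos 8: '}' matches '{'; pop; stack = [
pos 9: push '('; stack = [(
pos 10: ')' matches '('; pop; stack = [
pos 11: ']' matches '['; pop; stack = (empty)
pos 12: push '['; stack = [
pos 13: ']' matches '['; pop; stack = (empty)
pos 14: push '{'; stack = {
pos 15: '}' matches '{'; pop; stack = (empty)
pos 16: push '('; stack = (
pos 17: push '('; stack = ((
pos 18: ')' matches '('; pop; stack = (
pos 19: push '['; stack = ([
pos 20: ']' matches '['; pop; stack = (
pos 21: ')' matches '('; pop; stack = (empty)
pos 22: push '{'; stack = {
pos 23: '}' matches '{'; pop; stack = (empty)
end: stack empty → VALID
Verdict: properly nested → yes

Answer: yes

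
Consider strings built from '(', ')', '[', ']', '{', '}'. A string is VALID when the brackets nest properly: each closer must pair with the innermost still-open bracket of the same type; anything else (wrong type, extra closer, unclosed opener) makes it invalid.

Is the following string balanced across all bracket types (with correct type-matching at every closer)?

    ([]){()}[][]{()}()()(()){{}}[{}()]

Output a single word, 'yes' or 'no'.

pos 0: push '('; stack = (
pos 1: push '['; stack = ([
pos 2: ']' matches '['; pop; stack = (
pos 3: ')' matches '('; pop; stack = (empty)
pos 4: push '{'; stack = {
pos 5: push '('; stack = {(
pos 6: ')' matches '('; pop; stack = {
pos 7: '}' matches '{'; pop; stack = (empty)
pos 8: push '['; stack = [
pos 9: ']' matches '['; pop; stack = (empty)
pos 10: push '['; stack = [
pos 11: ']' matches '['; pop; stack = (empty)
pos 12: push '{'; stack = {
pos 13: push '('; stack = {(
pos 14: ')' matches '('; pop; stack = {
pos 15: '}' matches '{'; pop; stack = (empty)
pos 16: push '('; stack = (
pos 17: ')' matches '('; pop; stack = (empty)
pos 18: push '('; stack = (
pos 19: ')' matches '('; pop; stack = (empty)
pos 20: push '('; stack = (
pos 21: push '('; stack = ((
pos 22: ')' matches '('; pop; stack = (
pos 23: ')' matches '('; pop; stack = (empty)
pos 24: push '{'; stack = {
pos 25: push '{'; stack = {{
pos 26: '}' matches '{'; pop; stack = {
pos 27: '}' matches '{'; pop; stack = (empty)
pos 28: push '['; stack = [
pos 29: push '{'; stack = [{
pos 30: '}' matches '{'; pop; stack = [
pos 31: push '('; stack = [(
pos 32: ')' matches '('; pop; stack = [
pos 33: ']' matches '['; pop; stack = (empty)
end: stack empty → VALID
Verdict: properly nested → yes

Answer: yes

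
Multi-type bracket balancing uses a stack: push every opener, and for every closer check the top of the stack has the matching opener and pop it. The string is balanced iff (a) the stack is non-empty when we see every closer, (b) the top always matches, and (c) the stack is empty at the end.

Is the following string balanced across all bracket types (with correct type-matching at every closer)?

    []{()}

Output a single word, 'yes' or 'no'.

pos 0: push '['; stack = [
pos 1: ']' matches '['; pop; stack = (empty)
pos 2: push '{'; stack = {
pos 3: push '('; stack = {(
pos 4: ')' matches '('; pop; stack = {
pos 5: '}' matches '{'; pop; stack = (empty)
end: stack empty → VALID
Verdict: properly nested → yes

Answer: yes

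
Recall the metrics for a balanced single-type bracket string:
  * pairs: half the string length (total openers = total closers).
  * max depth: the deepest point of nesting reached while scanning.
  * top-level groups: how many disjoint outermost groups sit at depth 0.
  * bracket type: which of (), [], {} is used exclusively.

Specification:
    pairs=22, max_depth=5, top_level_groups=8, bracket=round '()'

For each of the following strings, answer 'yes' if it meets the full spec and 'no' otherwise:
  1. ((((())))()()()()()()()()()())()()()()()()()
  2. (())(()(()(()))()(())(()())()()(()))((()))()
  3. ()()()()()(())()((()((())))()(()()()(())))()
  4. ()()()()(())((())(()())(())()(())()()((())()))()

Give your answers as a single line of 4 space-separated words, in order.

String 1 '((((())))()()()()()()()()()())()()()()()()()': depth seq [1 2 3 4 5 4 3 2 1 2 1 2 1 2 1 2 1 2 1 2 1 2 1 2 1 2 1 2 1 0 1 0 1 0 1 0 1 0 1 0 1 0 1 0]
  -> pairs=22 depth=5 groups=8 -> yes
String 2 '(())(()(()(()))()(())(()())()()(()))((()))()': depth seq [1 2 1 0 1 2 1 2 3 2 3 4 3 2 1 2 1 2 3 2 1 2 3 2 3 2 1 2 1 2 1 2 3 2 1 0 1 2 3 2 1 0 1 0]
  -> pairs=22 depth=4 groups=4 -> no
String 3 '()()()()()(())()((()((())))()(()()()(())))()': depth seq [1 0 1 0 1 0 1 0 1 0 1 2 1 0 1 0 1 2 3 2 3 4 5 4 3 2 1 2 1 2 3 2 3 2 3 2 3 4 3 2 1 0 1 0]
  -> pairs=22 depth=5 groups=9 -> no
String 4 '()()()()(())((())(()())(())()(())()()((())()))()': depth seq [1 0 1 0 1 0 1 0 1 2 1 0 1 2 3 2 1 2 3 2 3 2 1 2 3 2 1 2 1 2 3 2 1 2 1 2 1 2 3 4 3 2 3 2 1 0 1 0]
  -> pairs=24 depth=4 groups=7 -> no

Answer: yes no no no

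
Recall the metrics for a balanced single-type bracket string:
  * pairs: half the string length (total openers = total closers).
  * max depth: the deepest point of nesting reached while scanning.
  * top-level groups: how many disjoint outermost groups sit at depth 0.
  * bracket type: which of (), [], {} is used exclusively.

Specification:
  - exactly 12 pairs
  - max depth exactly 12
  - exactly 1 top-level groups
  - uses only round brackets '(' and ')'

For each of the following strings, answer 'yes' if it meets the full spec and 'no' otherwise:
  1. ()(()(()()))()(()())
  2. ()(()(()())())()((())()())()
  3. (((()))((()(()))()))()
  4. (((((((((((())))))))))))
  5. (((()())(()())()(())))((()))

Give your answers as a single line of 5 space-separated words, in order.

Answer: no no no yes no

Derivation:
String 1 '()(()(()()))()(()())': depth seq [1 0 1 2 1 2 3 2 3 2 1 0 1 0 1 2 1 2 1 0]
  -> pairs=10 depth=3 groups=4 -> no
String 2 '()(()(()())())()((())()())()': depth seq [1 0 1 2 1 2 3 2 3 2 1 2 1 0 1 0 1 2 3 2 1 2 1 2 1 0 1 0]
  -> pairs=14 depth=3 groups=5 -> no
String 3 '(((()))((()(()))()))()': depth seq [1 2 3 4 3 2 1 2 3 4 3 4 5 4 3 2 3 2 1 0 1 0]
  -> pairs=11 depth=5 groups=2 -> no
String 4 '(((((((((((())))))))))))': depth seq [1 2 3 4 5 6 7 8 9 10 11 12 11 10 9 8 7 6 5 4 3 2 1 0]
  -> pairs=12 depth=12 groups=1 -> yes
String 5 '(((()())(()())()(())))((()))': depth seq [1 2 3 4 3 4 3 2 3 4 3 4 3 2 3 2 3 4 3 2 1 0 1 2 3 2 1 0]
  -> pairs=14 depth=4 groups=2 -> no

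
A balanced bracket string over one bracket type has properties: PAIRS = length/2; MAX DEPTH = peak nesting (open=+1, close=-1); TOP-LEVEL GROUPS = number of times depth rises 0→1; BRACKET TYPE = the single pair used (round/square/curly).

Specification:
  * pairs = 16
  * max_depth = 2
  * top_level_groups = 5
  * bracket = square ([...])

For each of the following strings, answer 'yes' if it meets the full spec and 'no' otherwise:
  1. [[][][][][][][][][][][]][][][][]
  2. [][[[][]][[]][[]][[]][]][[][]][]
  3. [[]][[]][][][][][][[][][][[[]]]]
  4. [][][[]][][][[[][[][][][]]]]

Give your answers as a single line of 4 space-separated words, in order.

String 1 '[[][][][][][][][][][][]][][][][]': depth seq [1 2 1 2 1 2 1 2 1 2 1 2 1 2 1 2 1 2 1 2 1 2 1 0 1 0 1 0 1 0 1 0]
  -> pairs=16 depth=2 groups=5 -> yes
String 2 '[][[[][]][[]][[]][[]][]][[][]][]': depth seq [1 0 1 2 3 2 3 2 1 2 3 2 1 2 3 2 1 2 3 2 1 2 1 0 1 2 1 2 1 0 1 0]
  -> pairs=16 depth=3 groups=4 -> no
String 3 '[[]][[]][][][][][][[][][][[[]]]]': depth seq [1 2 1 0 1 2 1 0 1 0 1 0 1 0 1 0 1 0 1 2 1 2 1 2 1 2 3 4 3 2 1 0]
  -> pairs=16 depth=4 groups=8 -> no
String 4 '[][][[]][][][[[][[][][][]]]]': depth seq [1 0 1 0 1 2 1 0 1 0 1 0 1 2 3 2 3 4 3 4 3 4 3 4 3 2 1 0]
  -> pairs=14 depth=4 groups=6 -> no

Answer: yes no no no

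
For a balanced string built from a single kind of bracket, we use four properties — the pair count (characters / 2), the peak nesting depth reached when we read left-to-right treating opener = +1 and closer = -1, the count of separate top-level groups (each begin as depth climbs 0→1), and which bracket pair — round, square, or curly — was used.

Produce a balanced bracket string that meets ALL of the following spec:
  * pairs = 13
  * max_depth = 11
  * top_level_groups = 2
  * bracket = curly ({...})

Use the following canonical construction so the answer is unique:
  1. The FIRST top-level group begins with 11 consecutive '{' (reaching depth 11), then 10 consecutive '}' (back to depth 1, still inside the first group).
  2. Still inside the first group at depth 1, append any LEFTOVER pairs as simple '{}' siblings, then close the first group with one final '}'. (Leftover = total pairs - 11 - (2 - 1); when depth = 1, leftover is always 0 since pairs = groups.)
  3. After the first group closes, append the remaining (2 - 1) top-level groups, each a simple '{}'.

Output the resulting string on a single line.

Spec: pairs=13 depth=11 groups=2
Leftover pairs = 13 - 11 - (2-1) = 1
First group: deep chain of depth 11 + 1 sibling pairs
Remaining 1 groups: simple '{}' each

Answer: {{{{{{{{{{{}}}}}}}}}}{}}{}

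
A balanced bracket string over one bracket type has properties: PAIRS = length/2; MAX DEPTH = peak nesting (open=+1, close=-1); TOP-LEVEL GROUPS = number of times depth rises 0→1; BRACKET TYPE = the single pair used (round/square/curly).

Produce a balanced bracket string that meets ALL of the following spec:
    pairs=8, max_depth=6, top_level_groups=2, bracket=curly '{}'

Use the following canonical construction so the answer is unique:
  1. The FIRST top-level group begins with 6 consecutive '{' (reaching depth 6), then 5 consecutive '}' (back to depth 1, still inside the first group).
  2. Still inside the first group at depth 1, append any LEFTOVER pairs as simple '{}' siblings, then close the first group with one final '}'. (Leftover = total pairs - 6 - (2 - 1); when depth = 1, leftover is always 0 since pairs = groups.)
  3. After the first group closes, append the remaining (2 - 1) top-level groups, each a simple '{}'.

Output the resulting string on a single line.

Answer: {{{{{{}}}}}{}}{}

Derivation:
Spec: pairs=8 depth=6 groups=2
Leftover pairs = 8 - 6 - (2-1) = 1
First group: deep chain of depth 6 + 1 sibling pairs
Remaining 1 groups: simple '{}' each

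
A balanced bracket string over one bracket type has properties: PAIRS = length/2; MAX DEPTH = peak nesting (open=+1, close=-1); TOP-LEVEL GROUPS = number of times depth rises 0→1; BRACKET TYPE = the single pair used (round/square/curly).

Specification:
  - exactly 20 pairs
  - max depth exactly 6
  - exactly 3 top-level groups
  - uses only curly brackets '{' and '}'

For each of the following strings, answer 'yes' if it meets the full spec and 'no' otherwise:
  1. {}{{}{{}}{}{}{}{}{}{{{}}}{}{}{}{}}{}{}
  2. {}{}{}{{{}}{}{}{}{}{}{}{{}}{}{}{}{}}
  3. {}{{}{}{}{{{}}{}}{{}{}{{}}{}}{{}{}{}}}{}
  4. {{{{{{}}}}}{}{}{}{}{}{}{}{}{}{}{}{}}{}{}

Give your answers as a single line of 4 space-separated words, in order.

Answer: no no no yes

Derivation:
String 1 '{}{{}{{}}{}{}{}{}{}{{{}}}{}{}{}{}}{}{}': depth seq [1 0 1 2 1 2 3 2 1 2 1 2 1 2 1 2 1 2 1 2 3 4 3 2 1 2 1 2 1 2 1 2 1 0 1 0 1 0]
  -> pairs=19 depth=4 groups=4 -> no
String 2 '{}{}{}{{{}}{}{}{}{}{}{}{{}}{}{}{}{}}': depth seq [1 0 1 0 1 0 1 2 3 2 1 2 1 2 1 2 1 2 1 2 1 2 1 2 3 2 1 2 1 2 1 2 1 2 1 0]
  -> pairs=18 depth=3 groups=4 -> no
String 3 '{}{{}{}{}{{{}}{}}{{}{}{{}}{}}{{}{}{}}}{}': depth seq [1 0 1 2 1 2 1 2 1 2 3 4 3 2 3 2 1 2 3 2 3 2 3 4 3 2 3 2 1 2 3 2 3 2 3 2 1 0 1 0]
  -> pairs=20 depth=4 groups=3 -> no
String 4 '{{{{{{}}}}}{}{}{}{}{}{}{}{}{}{}{}{}}{}{}': depth seq [1 2 3 4 5 6 5 4 3 2 1 2 1 2 1 2 1 2 1 2 1 2 1 2 1 2 1 2 1 2 1 2 1 2 1 0 1 0 1 0]
  -> pairs=20 depth=6 groups=3 -> yes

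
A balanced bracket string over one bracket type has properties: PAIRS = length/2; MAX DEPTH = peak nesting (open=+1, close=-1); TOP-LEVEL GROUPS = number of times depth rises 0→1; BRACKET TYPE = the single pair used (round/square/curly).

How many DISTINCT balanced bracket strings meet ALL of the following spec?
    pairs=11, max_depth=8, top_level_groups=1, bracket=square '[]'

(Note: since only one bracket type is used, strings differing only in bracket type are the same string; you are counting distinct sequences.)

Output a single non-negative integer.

Answer: 629

Derivation:
Spec: pairs=11 depth=8 groups=1
Count(depth <= 8) = 16645
Count(depth <= 7) = 16016
Count(depth == 8) = 16645 - 16016 = 629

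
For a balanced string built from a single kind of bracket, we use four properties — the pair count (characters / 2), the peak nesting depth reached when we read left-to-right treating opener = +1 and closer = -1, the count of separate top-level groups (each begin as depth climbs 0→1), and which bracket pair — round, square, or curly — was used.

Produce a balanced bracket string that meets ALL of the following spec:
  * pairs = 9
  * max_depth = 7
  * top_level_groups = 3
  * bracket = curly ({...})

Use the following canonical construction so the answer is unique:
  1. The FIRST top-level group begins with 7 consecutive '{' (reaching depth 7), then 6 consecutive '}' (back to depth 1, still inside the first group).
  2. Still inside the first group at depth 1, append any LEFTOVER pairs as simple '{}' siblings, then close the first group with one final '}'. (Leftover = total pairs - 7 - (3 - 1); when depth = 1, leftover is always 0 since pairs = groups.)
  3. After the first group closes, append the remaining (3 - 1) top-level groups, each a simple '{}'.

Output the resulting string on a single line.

Spec: pairs=9 depth=7 groups=3
Leftover pairs = 9 - 7 - (3-1) = 0
First group: deep chain of depth 7 + 0 sibling pairs
Remaining 2 groups: simple '{}' each

Answer: {{{{{{{}}}}}}}{}{}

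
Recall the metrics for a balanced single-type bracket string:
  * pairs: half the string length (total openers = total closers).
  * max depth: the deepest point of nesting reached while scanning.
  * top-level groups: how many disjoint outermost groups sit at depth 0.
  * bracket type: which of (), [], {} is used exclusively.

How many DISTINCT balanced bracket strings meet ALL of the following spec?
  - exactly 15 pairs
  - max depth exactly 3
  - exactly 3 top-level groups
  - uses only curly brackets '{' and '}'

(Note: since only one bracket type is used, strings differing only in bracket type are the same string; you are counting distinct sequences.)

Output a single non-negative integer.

Spec: pairs=15 depth=3 groups=3
Count(depth <= 3) = 68096
Count(depth <= 2) = 91
Count(depth == 3) = 68096 - 91 = 68005

Answer: 68005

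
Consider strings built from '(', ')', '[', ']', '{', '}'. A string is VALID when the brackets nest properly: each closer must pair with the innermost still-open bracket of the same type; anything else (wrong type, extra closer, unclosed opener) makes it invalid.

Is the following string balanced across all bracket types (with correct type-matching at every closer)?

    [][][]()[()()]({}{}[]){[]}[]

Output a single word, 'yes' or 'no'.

Answer: yes

Derivation:
pos 0: push '['; stack = [
pos 1: ']' matches '['; pop; stack = (empty)
pos 2: push '['; stack = [
pos 3: ']' matches '['; pop; stack = (empty)
pos 4: push '['; stack = [
pos 5: ']' matches '['; pop; stack = (empty)
pos 6: push '('; stack = (
pos 7: ')' matches '('; pop; stack = (empty)
pos 8: push '['; stack = [
pos 9: push '('; stack = [(
pos 10: ')' matches '('; pop; stack = [
pos 11: push '('; stack = [(
pos 12: ')' matches '('; pop; stack = [
pos 13: ']' matches '['; pop; stack = (empty)
pos 14: push '('; stack = (
pos 15: push '{'; stack = ({
pos 16: '}' matches '{'; pop; stack = (
pos 17: push '{'; stack = ({
pos 18: '}' matches '{'; pop; stack = (
pos 19: push '['; stack = ([
pos 20: ']' matches '['; pop; stack = (
pos 21: ')' matches '('; pop; stack = (empty)
pos 22: push '{'; stack = {
pos 23: push '['; stack = {[
pos 24: ']' matches '['; pop; stack = {
pos 25: '}' matches '{'; pop; stack = (empty)
pos 26: push '['; stack = [
pos 27: ']' matches '['; pop; stack = (empty)
end: stack empty → VALID
Verdict: properly nested → yes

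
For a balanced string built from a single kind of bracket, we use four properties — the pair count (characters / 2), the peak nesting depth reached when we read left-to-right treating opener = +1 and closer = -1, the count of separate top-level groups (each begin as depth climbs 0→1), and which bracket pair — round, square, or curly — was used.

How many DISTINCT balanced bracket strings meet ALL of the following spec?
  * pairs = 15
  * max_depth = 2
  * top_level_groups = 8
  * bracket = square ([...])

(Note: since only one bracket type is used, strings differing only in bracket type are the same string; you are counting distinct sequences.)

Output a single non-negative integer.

Spec: pairs=15 depth=2 groups=8
Count(depth <= 2) = 3432
Count(depth <= 1) = 0
Count(depth == 2) = 3432 - 0 = 3432

Answer: 3432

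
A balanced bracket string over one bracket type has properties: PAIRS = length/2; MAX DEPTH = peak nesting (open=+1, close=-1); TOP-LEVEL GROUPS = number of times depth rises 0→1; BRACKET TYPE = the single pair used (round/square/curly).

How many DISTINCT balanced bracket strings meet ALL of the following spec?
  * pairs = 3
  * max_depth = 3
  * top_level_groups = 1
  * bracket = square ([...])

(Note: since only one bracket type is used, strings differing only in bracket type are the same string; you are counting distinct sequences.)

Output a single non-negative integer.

Answer: 1

Derivation:
Spec: pairs=3 depth=3 groups=1
Count(depth <= 3) = 2
Count(depth <= 2) = 1
Count(depth == 3) = 2 - 1 = 1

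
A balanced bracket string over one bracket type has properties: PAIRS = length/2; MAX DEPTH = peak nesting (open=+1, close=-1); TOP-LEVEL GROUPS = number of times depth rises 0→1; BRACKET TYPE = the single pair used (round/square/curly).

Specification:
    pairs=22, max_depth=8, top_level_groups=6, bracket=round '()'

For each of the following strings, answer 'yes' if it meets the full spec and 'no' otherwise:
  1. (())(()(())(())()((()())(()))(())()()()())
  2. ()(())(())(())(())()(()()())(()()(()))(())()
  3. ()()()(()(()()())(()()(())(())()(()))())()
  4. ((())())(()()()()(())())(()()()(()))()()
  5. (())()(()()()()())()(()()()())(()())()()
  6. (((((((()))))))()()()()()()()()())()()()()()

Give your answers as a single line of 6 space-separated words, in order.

String 1 '(())(()(())(())()((()())(()))(())()()()())': depth seq [1 2 1 0 1 2 1 2 3 2 1 2 3 2 1 2 1 2 3 4 3 4 3 2 3 4 3 2 1 2 3 2 1 2 1 2 1 2 1 2 1 0]
  -> pairs=21 depth=4 groups=2 -> no
String 2 '()(())(())(())(())()(()()())(()()(()))(())()': depth seq [1 0 1 2 1 0 1 2 1 0 1 2 1 0 1 2 1 0 1 0 1 2 1 2 1 2 1 0 1 2 1 2 1 2 3 2 1 0 1 2 1 0 1 0]
  -> pairs=22 depth=3 groups=10 -> no
String 3 '()()()(()(()()())(()()(())(())()(()))())()': depth seq [1 0 1 0 1 0 1 2 1 2 3 2 3 2 3 2 1 2 3 2 3 2 3 4 3 2 3 4 3 2 3 2 3 4 3 2 1 2 1 0 1 0]
  -> pairs=21 depth=4 groups=5 -> no
String 4 '((())())(()()()()(())())(()()()(()))()()': depth seq [1 2 3 2 1 2 1 0 1 2 1 2 1 2 1 2 1 2 3 2 1 2 1 0 1 2 1 2 1 2 1 2 3 2 1 0 1 0 1 0]
  -> pairs=20 depth=3 groups=5 -> no
String 5 '(())()(()()()()())()(()()()())(()())()()': depth seq [1 2 1 0 1 0 1 2 1 2 1 2 1 2 1 2 1 0 1 0 1 2 1 2 1 2 1 2 1 0 1 2 1 2 1 0 1 0 1 0]
  -> pairs=20 depth=2 groups=8 -> no
String 6 '(((((((()))))))()()()()()()()()())()()()()()': depth seq [1 2 3 4 5 6 7 8 7 6 5 4 3 2 1 2 1 2 1 2 1 2 1 2 1 2 1 2 1 2 1 2 1 0 1 0 1 0 1 0 1 0 1 0]
  -> pairs=22 depth=8 groups=6 -> yes

Answer: no no no no no yes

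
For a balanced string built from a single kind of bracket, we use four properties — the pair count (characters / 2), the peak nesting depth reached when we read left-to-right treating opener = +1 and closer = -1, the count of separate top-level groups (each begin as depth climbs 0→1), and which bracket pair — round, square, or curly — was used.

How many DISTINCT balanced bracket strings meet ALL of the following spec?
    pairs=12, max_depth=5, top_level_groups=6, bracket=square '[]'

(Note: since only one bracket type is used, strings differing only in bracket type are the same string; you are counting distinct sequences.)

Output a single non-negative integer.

Spec: pairs=12 depth=5 groups=6
Count(depth <= 5) = 6098
Count(depth <= 4) = 5570
Count(depth == 5) = 6098 - 5570 = 528

Answer: 528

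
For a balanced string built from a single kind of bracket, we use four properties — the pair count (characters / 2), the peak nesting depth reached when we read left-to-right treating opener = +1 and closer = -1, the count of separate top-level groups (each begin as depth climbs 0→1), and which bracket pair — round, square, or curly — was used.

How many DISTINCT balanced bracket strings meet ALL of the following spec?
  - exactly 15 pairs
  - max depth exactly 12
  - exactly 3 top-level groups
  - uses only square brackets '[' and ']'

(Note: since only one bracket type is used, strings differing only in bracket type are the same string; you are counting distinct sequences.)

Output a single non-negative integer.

Answer: 69

Derivation:
Spec: pairs=15 depth=12 groups=3
Count(depth <= 12) = 1931537
Count(depth <= 11) = 1931468
Count(depth == 12) = 1931537 - 1931468 = 69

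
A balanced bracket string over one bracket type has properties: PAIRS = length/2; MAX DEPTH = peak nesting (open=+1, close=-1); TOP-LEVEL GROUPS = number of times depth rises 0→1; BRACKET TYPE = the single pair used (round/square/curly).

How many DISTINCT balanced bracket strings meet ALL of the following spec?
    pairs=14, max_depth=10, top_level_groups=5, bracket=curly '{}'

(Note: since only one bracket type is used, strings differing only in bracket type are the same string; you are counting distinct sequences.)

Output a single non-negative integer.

Spec: pairs=14 depth=10 groups=5
Count(depth <= 10) = 177650
Count(depth <= 9) = 177645
Count(depth == 10) = 177650 - 177645 = 5

Answer: 5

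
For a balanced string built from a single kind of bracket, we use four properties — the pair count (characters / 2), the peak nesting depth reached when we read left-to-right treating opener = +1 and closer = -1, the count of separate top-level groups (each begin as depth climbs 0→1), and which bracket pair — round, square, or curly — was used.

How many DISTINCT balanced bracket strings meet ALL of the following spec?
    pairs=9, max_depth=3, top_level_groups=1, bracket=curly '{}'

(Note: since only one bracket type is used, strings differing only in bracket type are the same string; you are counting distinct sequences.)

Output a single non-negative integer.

Answer: 127

Derivation:
Spec: pairs=9 depth=3 groups=1
Count(depth <= 3) = 128
Count(depth <= 2) = 1
Count(depth == 3) = 128 - 1 = 127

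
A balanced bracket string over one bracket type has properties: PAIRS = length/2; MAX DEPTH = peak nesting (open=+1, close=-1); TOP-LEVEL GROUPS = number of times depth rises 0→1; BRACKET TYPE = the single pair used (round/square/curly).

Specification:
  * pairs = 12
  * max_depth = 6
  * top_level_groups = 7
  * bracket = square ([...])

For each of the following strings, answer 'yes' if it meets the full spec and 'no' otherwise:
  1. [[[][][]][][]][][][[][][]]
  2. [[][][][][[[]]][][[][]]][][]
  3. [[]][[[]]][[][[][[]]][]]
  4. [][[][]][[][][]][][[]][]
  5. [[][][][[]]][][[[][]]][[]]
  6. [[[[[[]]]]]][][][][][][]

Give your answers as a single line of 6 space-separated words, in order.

Answer: no no no no no yes

Derivation:
String 1 '[[[][][]][][]][][][[][][]]': depth seq [1 2 3 2 3 2 3 2 1 2 1 2 1 0 1 0 1 0 1 2 1 2 1 2 1 0]
  -> pairs=13 depth=3 groups=4 -> no
String 2 '[[][][][][[[]]][][[][]]][][]': depth seq [1 2 1 2 1 2 1 2 1 2 3 4 3 2 1 2 1 2 3 2 3 2 1 0 1 0 1 0]
  -> pairs=14 depth=4 groups=3 -> no
String 3 '[[]][[[]]][[][[][[]]][]]': depth seq [1 2 1 0 1 2 3 2 1 0 1 2 1 2 3 2 3 4 3 2 1 2 1 0]
  -> pairs=12 depth=4 groups=3 -> no
String 4 '[][[][]][[][][]][][[]][]': depth seq [1 0 1 2 1 2 1 0 1 2 1 2 1 2 1 0 1 0 1 2 1 0 1 0]
  -> pairs=12 depth=2 groups=6 -> no
String 5 '[[][][][[]]][][[[][]]][[]]': depth seq [1 2 1 2 1 2 1 2 3 2 1 0 1 0 1 2 3 2 3 2 1 0 1 2 1 0]
  -> pairs=13 depth=3 groups=4 -> no
String 6 '[[[[[[]]]]]][][][][][][]': depth seq [1 2 3 4 5 6 5 4 3 2 1 0 1 0 1 0 1 0 1 0 1 0 1 0]
  -> pairs=12 depth=6 groups=7 -> yes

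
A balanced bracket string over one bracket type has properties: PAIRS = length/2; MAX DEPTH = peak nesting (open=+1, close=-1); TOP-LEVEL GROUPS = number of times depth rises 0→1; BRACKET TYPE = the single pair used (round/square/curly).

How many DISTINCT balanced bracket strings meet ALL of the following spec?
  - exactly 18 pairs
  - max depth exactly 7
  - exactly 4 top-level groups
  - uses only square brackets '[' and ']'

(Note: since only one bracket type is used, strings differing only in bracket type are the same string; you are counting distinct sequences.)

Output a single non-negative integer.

Answer: 8153600

Derivation:
Spec: pairs=18 depth=7 groups=4
Count(depth <= 7) = 53621760
Count(depth <= 6) = 45468160
Count(depth == 7) = 53621760 - 45468160 = 8153600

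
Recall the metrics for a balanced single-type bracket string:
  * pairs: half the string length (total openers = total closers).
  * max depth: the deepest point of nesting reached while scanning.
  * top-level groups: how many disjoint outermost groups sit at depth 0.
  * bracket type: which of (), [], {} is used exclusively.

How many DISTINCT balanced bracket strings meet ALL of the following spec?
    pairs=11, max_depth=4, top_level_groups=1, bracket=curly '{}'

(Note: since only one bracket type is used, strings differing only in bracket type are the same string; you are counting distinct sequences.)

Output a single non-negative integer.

Answer: 3669

Derivation:
Spec: pairs=11 depth=4 groups=1
Count(depth <= 4) = 4181
Count(depth <= 3) = 512
Count(depth == 4) = 4181 - 512 = 3669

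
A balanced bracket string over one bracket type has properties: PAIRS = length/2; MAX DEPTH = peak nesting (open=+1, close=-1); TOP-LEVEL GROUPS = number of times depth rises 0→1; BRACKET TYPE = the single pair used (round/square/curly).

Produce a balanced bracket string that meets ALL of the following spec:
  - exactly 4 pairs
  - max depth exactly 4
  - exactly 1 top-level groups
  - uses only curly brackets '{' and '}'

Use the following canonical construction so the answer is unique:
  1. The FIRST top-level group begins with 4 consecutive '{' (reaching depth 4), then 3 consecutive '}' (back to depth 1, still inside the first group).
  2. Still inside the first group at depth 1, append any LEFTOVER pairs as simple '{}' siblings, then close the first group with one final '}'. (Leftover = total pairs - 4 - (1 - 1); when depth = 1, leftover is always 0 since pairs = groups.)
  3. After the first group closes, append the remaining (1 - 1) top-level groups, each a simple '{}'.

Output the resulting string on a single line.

Spec: pairs=4 depth=4 groups=1
Leftover pairs = 4 - 4 - (1-1) = 0
First group: deep chain of depth 4 + 0 sibling pairs
Remaining 0 groups: simple '{}' each

Answer: {{{{}}}}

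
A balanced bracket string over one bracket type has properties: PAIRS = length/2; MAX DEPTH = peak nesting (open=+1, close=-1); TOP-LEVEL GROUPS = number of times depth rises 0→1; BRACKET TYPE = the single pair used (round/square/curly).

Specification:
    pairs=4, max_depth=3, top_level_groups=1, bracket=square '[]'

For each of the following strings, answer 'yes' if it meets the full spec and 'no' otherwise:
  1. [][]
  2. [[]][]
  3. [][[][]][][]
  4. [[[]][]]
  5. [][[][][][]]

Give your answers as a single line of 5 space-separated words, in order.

Answer: no no no yes no

Derivation:
String 1 '[][]': depth seq [1 0 1 0]
  -> pairs=2 depth=1 groups=2 -> no
String 2 '[[]][]': depth seq [1 2 1 0 1 0]
  -> pairs=3 depth=2 groups=2 -> no
String 3 '[][[][]][][]': depth seq [1 0 1 2 1 2 1 0 1 0 1 0]
  -> pairs=6 depth=2 groups=4 -> no
String 4 '[[[]][]]': depth seq [1 2 3 2 1 2 1 0]
  -> pairs=4 depth=3 groups=1 -> yes
String 5 '[][[][][][]]': depth seq [1 0 1 2 1 2 1 2 1 2 1 0]
  -> pairs=6 depth=2 groups=2 -> no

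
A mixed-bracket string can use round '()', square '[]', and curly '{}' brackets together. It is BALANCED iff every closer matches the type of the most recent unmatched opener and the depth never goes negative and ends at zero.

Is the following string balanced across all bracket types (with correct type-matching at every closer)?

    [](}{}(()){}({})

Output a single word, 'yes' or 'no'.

pos 0: push '['; stack = [
pos 1: ']' matches '['; pop; stack = (empty)
pos 2: push '('; stack = (
pos 3: saw closer '}' but top of stack is '(' (expected ')') → INVALID
Verdict: type mismatch at position 3: '}' closes '(' → no

Answer: no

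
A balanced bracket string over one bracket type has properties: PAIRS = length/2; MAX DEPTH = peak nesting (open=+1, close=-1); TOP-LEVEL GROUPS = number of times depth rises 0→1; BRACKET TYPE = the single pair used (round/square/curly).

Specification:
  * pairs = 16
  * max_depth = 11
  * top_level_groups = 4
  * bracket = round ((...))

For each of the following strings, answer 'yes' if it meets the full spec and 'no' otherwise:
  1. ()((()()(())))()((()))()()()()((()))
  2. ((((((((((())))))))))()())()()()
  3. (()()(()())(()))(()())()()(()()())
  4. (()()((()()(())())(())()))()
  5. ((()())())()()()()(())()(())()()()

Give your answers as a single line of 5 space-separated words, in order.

String 1 '()((()()(())))()((()))()()()()((()))': depth seq [1 0 1 2 3 2 3 2 3 4 3 2 1 0 1 0 1 2 3 2 1 0 1 0 1 0 1 0 1 0 1 2 3 2 1 0]
  -> pairs=18 depth=4 groups=9 -> no
String 2 '((((((((((())))))))))()())()()()': depth seq [1 2 3 4 5 6 7 8 9 10 11 10 9 8 7 6 5 4 3 2 1 2 1 2 1 0 1 0 1 0 1 0]
  -> pairs=16 depth=11 groups=4 -> yes
String 3 '(()()(()())(()))(()())()()(()()())': depth seq [1 2 1 2 1 2 3 2 3 2 1 2 3 2 1 0 1 2 1 2 1 0 1 0 1 0 1 2 1 2 1 2 1 0]
  -> pairs=17 depth=3 groups=5 -> no
String 4 '(()()((()()(())())(())()))()': depth seq [1 2 1 2 1 2 3 4 3 4 3 4 5 4 3 4 3 2 3 4 3 2 3 2 1 0 1 0]
  -> pairs=14 depth=5 groups=2 -> no
String 5 '((()())())()()()()(())()(())()()()': depth seq [1 2 3 2 3 2 1 2 1 0 1 0 1 0 1 0 1 0 1 2 1 0 1 0 1 2 1 0 1 0 1 0 1 0]
  -> pairs=17 depth=3 groups=11 -> no

Answer: no yes no no no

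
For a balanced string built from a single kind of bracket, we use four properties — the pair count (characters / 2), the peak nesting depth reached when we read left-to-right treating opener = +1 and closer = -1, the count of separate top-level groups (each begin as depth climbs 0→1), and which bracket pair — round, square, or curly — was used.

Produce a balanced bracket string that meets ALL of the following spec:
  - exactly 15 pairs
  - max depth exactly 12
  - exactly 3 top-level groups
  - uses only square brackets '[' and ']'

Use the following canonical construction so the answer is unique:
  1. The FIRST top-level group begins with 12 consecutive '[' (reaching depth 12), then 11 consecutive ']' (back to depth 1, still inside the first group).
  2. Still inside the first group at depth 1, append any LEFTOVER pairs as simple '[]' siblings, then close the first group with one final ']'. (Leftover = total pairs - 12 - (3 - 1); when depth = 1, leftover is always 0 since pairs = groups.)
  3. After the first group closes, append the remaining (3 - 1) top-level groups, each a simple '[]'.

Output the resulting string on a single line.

Spec: pairs=15 depth=12 groups=3
Leftover pairs = 15 - 12 - (3-1) = 1
First group: deep chain of depth 12 + 1 sibling pairs
Remaining 2 groups: simple '[]' each

Answer: [[[[[[[[[[[[]]]]]]]]]]][]][][]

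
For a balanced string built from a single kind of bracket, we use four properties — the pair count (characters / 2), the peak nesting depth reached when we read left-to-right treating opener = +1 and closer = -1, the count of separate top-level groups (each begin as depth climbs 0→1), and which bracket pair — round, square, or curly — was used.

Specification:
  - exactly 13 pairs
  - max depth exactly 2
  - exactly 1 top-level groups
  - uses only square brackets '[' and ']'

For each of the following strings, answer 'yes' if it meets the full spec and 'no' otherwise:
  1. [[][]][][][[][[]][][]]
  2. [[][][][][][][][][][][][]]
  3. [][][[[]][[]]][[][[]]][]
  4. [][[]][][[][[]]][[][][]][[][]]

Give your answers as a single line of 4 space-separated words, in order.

Answer: no yes no no

Derivation:
String 1 '[[][]][][][[][[]][][]]': depth seq [1 2 1 2 1 0 1 0 1 0 1 2 1 2 3 2 1 2 1 2 1 0]
  -> pairs=11 depth=3 groups=4 -> no
String 2 '[[][][][][][][][][][][][]]': depth seq [1 2 1 2 1 2 1 2 1 2 1 2 1 2 1 2 1 2 1 2 1 2 1 2 1 0]
  -> pairs=13 depth=2 groups=1 -> yes
String 3 '[][][[[]][[]]][[][[]]][]': depth seq [1 0 1 0 1 2 3 2 1 2 3 2 1 0 1 2 1 2 3 2 1 0 1 0]
  -> pairs=12 depth=3 groups=5 -> no
String 4 '[][[]][][[][[]]][[][][]][[][]]': depth seq [1 0 1 2 1 0 1 0 1 2 1 2 3 2 1 0 1 2 1 2 1 2 1 0 1 2 1 2 1 0]
  -> pairs=15 depth=3 groups=6 -> no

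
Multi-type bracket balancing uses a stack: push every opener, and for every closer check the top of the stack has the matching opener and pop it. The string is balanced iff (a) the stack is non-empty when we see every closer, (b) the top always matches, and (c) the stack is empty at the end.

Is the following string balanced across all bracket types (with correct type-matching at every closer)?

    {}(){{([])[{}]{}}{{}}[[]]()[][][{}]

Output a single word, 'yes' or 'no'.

Answer: no

Derivation:
pos 0: push '{'; stack = {
pos 1: '}' matches '{'; pop; stack = (empty)
pos 2: push '('; stack = (
pos 3: ')' matches '('; pop; stack = (empty)
pos 4: push '{'; stack = {
pos 5: push '{'; stack = {{
pos 6: push '('; stack = {{(
pos 7: push '['; stack = {{([
pos 8: ']' matches '['; pop; stack = {{(
pos 9: ')' matches '('; pop; stack = {{
pos 10: push '['; stack = {{[
pos 11: push '{'; stack = {{[{
pos 12: '}' matches '{'; pop; stack = {{[
pos 13: ']' matches '['; pop; stack = {{
pos 14: push '{'; stack = {{{
pos 15: '}' matches '{'; pop; stack = {{
pos 16: '}' matches '{'; pop; stack = {
pos 17: push '{'; stack = {{
pos 18: push '{'; stack = {{{
pos 19: '}' matches '{'; pop; stack = {{
pos 20: '}' matches '{'; pop; stack = {
pos 21: push '['; stack = {[
pos 22: push '['; stack = {[[
pos 23: ']' matches '['; pop; stack = {[
pos 24: ']' matches '['; pop; stack = {
pos 25: push '('; stack = {(
pos 26: ')' matches '('; pop; stack = {
pos 27: push '['; stack = {[
pos 28: ']' matches '['; pop; stack = {
pos 29: push '['; stack = {[
pos 30: ']' matches '['; pop; stack = {
pos 31: push '['; stack = {[
pos 32: push '{'; stack = {[{
pos 33: '}' matches '{'; pop; stack = {[
pos 34: ']' matches '['; pop; stack = {
end: stack still non-empty ({) → INVALID
Verdict: unclosed openers at end: { → no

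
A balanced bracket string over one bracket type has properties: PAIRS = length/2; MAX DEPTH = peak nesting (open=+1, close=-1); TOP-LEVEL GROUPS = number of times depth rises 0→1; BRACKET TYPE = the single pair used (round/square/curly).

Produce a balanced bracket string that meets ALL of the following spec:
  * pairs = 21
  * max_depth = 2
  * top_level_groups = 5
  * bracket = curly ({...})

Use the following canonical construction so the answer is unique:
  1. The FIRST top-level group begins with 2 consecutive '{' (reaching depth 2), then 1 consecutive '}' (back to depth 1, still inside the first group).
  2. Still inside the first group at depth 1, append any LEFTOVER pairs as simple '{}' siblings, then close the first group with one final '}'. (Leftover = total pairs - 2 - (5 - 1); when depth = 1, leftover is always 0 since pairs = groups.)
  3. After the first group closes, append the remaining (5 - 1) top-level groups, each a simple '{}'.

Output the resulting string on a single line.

Spec: pairs=21 depth=2 groups=5
Leftover pairs = 21 - 2 - (5-1) = 15
First group: deep chain of depth 2 + 15 sibling pairs
Remaining 4 groups: simple '{}' each

Answer: {{}{}{}{}{}{}{}{}{}{}{}{}{}{}{}{}}{}{}{}{}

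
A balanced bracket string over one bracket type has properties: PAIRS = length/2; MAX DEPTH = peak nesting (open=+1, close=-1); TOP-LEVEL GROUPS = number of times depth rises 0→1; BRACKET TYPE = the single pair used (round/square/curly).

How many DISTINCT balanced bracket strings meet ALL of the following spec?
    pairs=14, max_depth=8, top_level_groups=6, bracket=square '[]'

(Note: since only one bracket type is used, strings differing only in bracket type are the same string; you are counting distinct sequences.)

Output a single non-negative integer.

Spec: pairs=14 depth=8 groups=6
Count(depth <= 8) = 87204
Count(depth <= 7) = 87096
Count(depth == 8) = 87204 - 87096 = 108

Answer: 108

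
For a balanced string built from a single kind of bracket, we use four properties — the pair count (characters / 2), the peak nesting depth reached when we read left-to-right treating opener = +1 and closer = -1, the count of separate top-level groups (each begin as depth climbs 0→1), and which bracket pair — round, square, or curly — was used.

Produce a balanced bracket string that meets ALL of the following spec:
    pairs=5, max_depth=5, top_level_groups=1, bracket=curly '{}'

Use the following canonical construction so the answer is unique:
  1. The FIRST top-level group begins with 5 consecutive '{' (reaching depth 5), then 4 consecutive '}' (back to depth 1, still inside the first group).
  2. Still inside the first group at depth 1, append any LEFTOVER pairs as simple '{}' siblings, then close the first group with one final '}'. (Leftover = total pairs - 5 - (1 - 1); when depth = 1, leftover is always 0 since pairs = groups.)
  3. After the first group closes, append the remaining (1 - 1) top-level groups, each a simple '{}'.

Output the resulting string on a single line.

Answer: {{{{{}}}}}

Derivation:
Spec: pairs=5 depth=5 groups=1
Leftover pairs = 5 - 5 - (1-1) = 0
First group: deep chain of depth 5 + 0 sibling pairs
Remaining 0 groups: simple '{}' each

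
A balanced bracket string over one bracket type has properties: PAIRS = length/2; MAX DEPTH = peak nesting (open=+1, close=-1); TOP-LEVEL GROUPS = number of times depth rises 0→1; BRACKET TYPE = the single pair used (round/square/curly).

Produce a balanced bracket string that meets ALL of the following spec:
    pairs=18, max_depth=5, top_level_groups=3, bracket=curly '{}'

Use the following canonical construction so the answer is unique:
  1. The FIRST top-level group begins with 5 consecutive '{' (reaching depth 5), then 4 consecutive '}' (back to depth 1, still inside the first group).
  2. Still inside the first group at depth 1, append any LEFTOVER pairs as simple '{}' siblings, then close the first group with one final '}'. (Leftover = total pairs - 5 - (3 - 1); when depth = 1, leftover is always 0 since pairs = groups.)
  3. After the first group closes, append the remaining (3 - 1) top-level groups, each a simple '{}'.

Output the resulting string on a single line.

Spec: pairs=18 depth=5 groups=3
Leftover pairs = 18 - 5 - (3-1) = 11
First group: deep chain of depth 5 + 11 sibling pairs
Remaining 2 groups: simple '{}' each

Answer: {{{{{}}}}{}{}{}{}{}{}{}{}{}{}{}}{}{}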